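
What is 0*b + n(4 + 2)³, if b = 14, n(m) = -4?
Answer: -64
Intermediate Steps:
0*b + n(4 + 2)³ = 0*14 + (-4)³ = 0 - 64 = -64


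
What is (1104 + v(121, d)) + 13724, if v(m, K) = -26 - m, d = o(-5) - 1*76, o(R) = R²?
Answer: 14681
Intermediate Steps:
d = -51 (d = (-5)² - 1*76 = 25 - 76 = -51)
(1104 + v(121, d)) + 13724 = (1104 + (-26 - 1*121)) + 13724 = (1104 + (-26 - 121)) + 13724 = (1104 - 147) + 13724 = 957 + 13724 = 14681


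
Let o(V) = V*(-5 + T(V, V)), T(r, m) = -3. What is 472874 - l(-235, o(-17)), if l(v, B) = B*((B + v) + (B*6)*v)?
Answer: 26565698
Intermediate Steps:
o(V) = -8*V (o(V) = V*(-5 - 3) = V*(-8) = -8*V)
l(v, B) = B*(B + v + 6*B*v) (l(v, B) = B*((B + v) + (6*B)*v) = B*((B + v) + 6*B*v) = B*(B + v + 6*B*v))
472874 - l(-235, o(-17)) = 472874 - (-8*(-17))*(-8*(-17) - 235 + 6*(-8*(-17))*(-235)) = 472874 - 136*(136 - 235 + 6*136*(-235)) = 472874 - 136*(136 - 235 - 191760) = 472874 - 136*(-191859) = 472874 - 1*(-26092824) = 472874 + 26092824 = 26565698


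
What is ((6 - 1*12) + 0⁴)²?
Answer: 36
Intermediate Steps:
((6 - 1*12) + 0⁴)² = ((6 - 12) + 0)² = (-6 + 0)² = (-6)² = 36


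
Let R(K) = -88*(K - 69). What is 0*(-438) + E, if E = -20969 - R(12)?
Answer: -25985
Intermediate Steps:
R(K) = 6072 - 88*K (R(K) = -88*(-69 + K) = 6072 - 88*K)
E = -25985 (E = -20969 - (6072 - 88*12) = -20969 - (6072 - 1056) = -20969 - 1*5016 = -20969 - 5016 = -25985)
0*(-438) + E = 0*(-438) - 25985 = 0 - 25985 = -25985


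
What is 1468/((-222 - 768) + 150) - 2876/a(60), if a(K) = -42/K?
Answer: 862433/210 ≈ 4106.8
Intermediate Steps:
1468/((-222 - 768) + 150) - 2876/a(60) = 1468/((-222 - 768) + 150) - 2876/((-42/60)) = 1468/(-990 + 150) - 2876/((-42*1/60)) = 1468/(-840) - 2876/(-7/10) = 1468*(-1/840) - 2876*(-10/7) = -367/210 + 28760/7 = 862433/210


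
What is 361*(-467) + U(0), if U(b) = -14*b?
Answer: -168587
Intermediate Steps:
361*(-467) + U(0) = 361*(-467) - 14*0 = -168587 + 0 = -168587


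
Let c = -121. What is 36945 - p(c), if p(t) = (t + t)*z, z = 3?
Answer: 37671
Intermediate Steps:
p(t) = 6*t (p(t) = (t + t)*3 = (2*t)*3 = 6*t)
36945 - p(c) = 36945 - 6*(-121) = 36945 - 1*(-726) = 36945 + 726 = 37671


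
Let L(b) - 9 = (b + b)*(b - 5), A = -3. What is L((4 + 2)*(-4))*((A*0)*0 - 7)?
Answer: -9807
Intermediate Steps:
L(b) = 9 + 2*b*(-5 + b) (L(b) = 9 + (b + b)*(b - 5) = 9 + (2*b)*(-5 + b) = 9 + 2*b*(-5 + b))
L((4 + 2)*(-4))*((A*0)*0 - 7) = (9 - 10*(4 + 2)*(-4) + 2*((4 + 2)*(-4))²)*(-3*0*0 - 7) = (9 - 60*(-4) + 2*(6*(-4))²)*(0*0 - 7) = (9 - 10*(-24) + 2*(-24)²)*(0 - 7) = (9 + 240 + 2*576)*(-7) = (9 + 240 + 1152)*(-7) = 1401*(-7) = -9807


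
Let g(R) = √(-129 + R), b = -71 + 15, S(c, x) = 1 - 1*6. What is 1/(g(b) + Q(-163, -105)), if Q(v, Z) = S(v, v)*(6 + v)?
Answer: 157/123282 - I*√185/616410 ≈ 0.0012735 - 2.2066e-5*I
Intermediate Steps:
S(c, x) = -5 (S(c, x) = 1 - 6 = -5)
Q(v, Z) = -30 - 5*v (Q(v, Z) = -5*(6 + v) = -30 - 5*v)
b = -56
1/(g(b) + Q(-163, -105)) = 1/(√(-129 - 56) + (-30 - 5*(-163))) = 1/(√(-185) + (-30 + 815)) = 1/(I*√185 + 785) = 1/(785 + I*√185)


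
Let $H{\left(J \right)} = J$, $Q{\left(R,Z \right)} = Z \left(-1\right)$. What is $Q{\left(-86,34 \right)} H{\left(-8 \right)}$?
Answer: $272$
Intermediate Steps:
$Q{\left(R,Z \right)} = - Z$
$Q{\left(-86,34 \right)} H{\left(-8 \right)} = \left(-1\right) 34 \left(-8\right) = \left(-34\right) \left(-8\right) = 272$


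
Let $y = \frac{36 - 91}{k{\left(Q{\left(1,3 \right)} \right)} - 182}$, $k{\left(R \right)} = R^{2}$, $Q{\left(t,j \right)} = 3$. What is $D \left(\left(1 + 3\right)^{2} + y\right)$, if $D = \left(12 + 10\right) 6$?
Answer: $\frac{372636}{173} \approx 2154.0$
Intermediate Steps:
$D = 132$ ($D = 22 \cdot 6 = 132$)
$y = \frac{55}{173}$ ($y = \frac{36 - 91}{3^{2} - 182} = - \frac{55}{9 - 182} = - \frac{55}{-173} = \left(-55\right) \left(- \frac{1}{173}\right) = \frac{55}{173} \approx 0.31792$)
$D \left(\left(1 + 3\right)^{2} + y\right) = 132 \left(\left(1 + 3\right)^{2} + \frac{55}{173}\right) = 132 \left(4^{2} + \frac{55}{173}\right) = 132 \left(16 + \frac{55}{173}\right) = 132 \cdot \frac{2823}{173} = \frac{372636}{173}$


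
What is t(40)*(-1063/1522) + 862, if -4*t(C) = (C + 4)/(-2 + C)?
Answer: 49866325/57836 ≈ 862.20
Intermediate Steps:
t(C) = -(4 + C)/(4*(-2 + C)) (t(C) = -(C + 4)/(4*(-2 + C)) = -(4 + C)/(4*(-2 + C)))
t(40)*(-1063/1522) + 862 = ((-4 - 1*40)/(4*(-2 + 40)))*(-1063/1522) + 862 = ((1/4)*(-4 - 40)/38)*(-1063*1/1522) + 862 = ((1/4)*(1/38)*(-44))*(-1063/1522) + 862 = -11/38*(-1063/1522) + 862 = 11693/57836 + 862 = 49866325/57836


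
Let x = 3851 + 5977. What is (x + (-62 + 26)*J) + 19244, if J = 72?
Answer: 26480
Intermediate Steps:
x = 9828
(x + (-62 + 26)*J) + 19244 = (9828 + (-62 + 26)*72) + 19244 = (9828 - 36*72) + 19244 = (9828 - 2592) + 19244 = 7236 + 19244 = 26480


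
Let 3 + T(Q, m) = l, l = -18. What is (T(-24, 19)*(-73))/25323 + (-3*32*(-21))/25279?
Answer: 29934625/213380039 ≈ 0.14029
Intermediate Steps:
T(Q, m) = -21 (T(Q, m) = -3 - 18 = -21)
(T(-24, 19)*(-73))/25323 + (-3*32*(-21))/25279 = -21*(-73)/25323 + (-3*32*(-21))/25279 = 1533*(1/25323) - 96*(-21)*(1/25279) = 511/8441 + 2016*(1/25279) = 511/8441 + 2016/25279 = 29934625/213380039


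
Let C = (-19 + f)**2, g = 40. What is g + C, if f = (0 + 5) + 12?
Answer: 44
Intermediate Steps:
f = 17 (f = 5 + 12 = 17)
C = 4 (C = (-19 + 17)**2 = (-2)**2 = 4)
g + C = 40 + 4 = 44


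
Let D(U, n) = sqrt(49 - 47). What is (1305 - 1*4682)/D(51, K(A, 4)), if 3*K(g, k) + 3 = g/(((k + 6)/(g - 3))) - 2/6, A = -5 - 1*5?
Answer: -3377*sqrt(2)/2 ≈ -2387.9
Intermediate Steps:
A = -10 (A = -5 - 5 = -10)
K(g, k) = -10/9 + g*(-3 + g)/(3*(6 + k)) (K(g, k) = -1 + (g/(((k + 6)/(g - 3))) - 2/6)/3 = -1 + (g/(((6 + k)/(-3 + g))) - 2*1/6)/3 = -1 + (g/(((6 + k)/(-3 + g))) - 1/3)/3 = -1 + (g*((-3 + g)/(6 + k)) - 1/3)/3 = -1 + (g*(-3 + g)/(6 + k) - 1/3)/3 = -1 + (-1/3 + g*(-3 + g)/(6 + k))/3 = -1 + (-1/9 + g*(-3 + g)/(3*(6 + k))) = -10/9 + g*(-3 + g)/(3*(6 + k)))
D(U, n) = sqrt(2)
(1305 - 1*4682)/D(51, K(A, 4)) = (1305 - 1*4682)/(sqrt(2)) = (1305 - 4682)*(sqrt(2)/2) = -3377*sqrt(2)/2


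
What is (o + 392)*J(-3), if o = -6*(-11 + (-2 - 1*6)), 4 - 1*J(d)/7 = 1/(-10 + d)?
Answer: 187726/13 ≈ 14440.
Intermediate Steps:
J(d) = 28 - 7/(-10 + d)
o = 114 (o = -6*(-11 + (-2 - 6)) = -6*(-11 - 8) = -6*(-19) = 114)
(o + 392)*J(-3) = (114 + 392)*(7*(-41 + 4*(-3))/(-10 - 3)) = 506*(7*(-41 - 12)/(-13)) = 506*(7*(-1/13)*(-53)) = 506*(371/13) = 187726/13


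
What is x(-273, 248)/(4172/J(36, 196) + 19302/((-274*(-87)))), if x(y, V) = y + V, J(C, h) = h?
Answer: -695275/614496 ≈ -1.1315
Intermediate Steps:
x(y, V) = V + y
x(-273, 248)/(4172/J(36, 196) + 19302/((-274*(-87)))) = (248 - 273)/(4172/196 + 19302/((-274*(-87)))) = -25/(4172*(1/196) + 19302/23838) = -25/(149/7 + 19302*(1/23838)) = -25/(149/7 + 3217/3973) = -25/614496/27811 = -25*27811/614496 = -695275/614496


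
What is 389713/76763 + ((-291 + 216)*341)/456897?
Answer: 58698495612/11690928137 ≈ 5.0209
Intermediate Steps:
389713/76763 + ((-291 + 216)*341)/456897 = 389713*(1/76763) - 75*341*(1/456897) = 389713/76763 - 25575*1/456897 = 389713/76763 - 8525/152299 = 58698495612/11690928137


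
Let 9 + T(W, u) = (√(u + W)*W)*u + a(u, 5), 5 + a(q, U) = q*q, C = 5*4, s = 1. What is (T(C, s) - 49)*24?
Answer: -1488 + 480*√21 ≈ 711.64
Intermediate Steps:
C = 20
a(q, U) = -5 + q² (a(q, U) = -5 + q*q = -5 + q²)
T(W, u) = -14 + u² + W*u*√(W + u) (T(W, u) = -9 + ((√(u + W)*W)*u + (-5 + u²)) = -9 + ((√(W + u)*W)*u + (-5 + u²)) = -9 + ((W*√(W + u))*u + (-5 + u²)) = -9 + (W*u*√(W + u) + (-5 + u²)) = -9 + (-5 + u² + W*u*√(W + u)) = -14 + u² + W*u*√(W + u))
(T(C, s) - 49)*24 = ((-14 + 1² + 20*1*√(20 + 1)) - 49)*24 = ((-14 + 1 + 20*1*√21) - 49)*24 = ((-14 + 1 + 20*√21) - 49)*24 = ((-13 + 20*√21) - 49)*24 = (-62 + 20*√21)*24 = -1488 + 480*√21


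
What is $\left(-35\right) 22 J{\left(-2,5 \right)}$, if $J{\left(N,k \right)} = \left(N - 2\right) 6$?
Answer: $18480$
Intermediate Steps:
$J{\left(N,k \right)} = -12 + 6 N$ ($J{\left(N,k \right)} = \left(-2 + N\right) 6 = -12 + 6 N$)
$\left(-35\right) 22 J{\left(-2,5 \right)} = \left(-35\right) 22 \left(-12 + 6 \left(-2\right)\right) = - 770 \left(-12 - 12\right) = \left(-770\right) \left(-24\right) = 18480$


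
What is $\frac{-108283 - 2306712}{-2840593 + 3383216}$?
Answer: $- \frac{2414995}{542623} \approx -4.4506$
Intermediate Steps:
$\frac{-108283 - 2306712}{-2840593 + 3383216} = - \frac{2414995}{542623}$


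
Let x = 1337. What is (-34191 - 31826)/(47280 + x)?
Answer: -66017/48617 ≈ -1.3579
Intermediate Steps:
(-34191 - 31826)/(47280 + x) = (-34191 - 31826)/(47280 + 1337) = -66017/48617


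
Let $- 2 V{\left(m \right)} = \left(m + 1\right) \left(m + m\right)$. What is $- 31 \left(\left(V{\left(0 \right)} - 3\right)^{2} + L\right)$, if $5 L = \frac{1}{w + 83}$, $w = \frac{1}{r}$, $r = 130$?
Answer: $- \frac{3011495}{10791} \approx -279.07$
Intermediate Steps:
$V{\left(m \right)} = - m \left(1 + m\right)$ ($V{\left(m \right)} = - \frac{\left(m + 1\right) \left(m + m\right)}{2} = - \frac{\left(1 + m\right) 2 m}{2} = - \frac{2 m \left(1 + m\right)}{2} = - m \left(1 + m\right)$)
$w = \frac{1}{130} \approx 0.0076923$
$L = \frac{26}{10791}$ ($L = \frac{1}{5 \left(\frac{1}{130} + 83\right)} = \frac{1}{5 \cdot \frac{10791}{130}} = \frac{1}{5} \cdot \frac{130}{10791} = \frac{26}{10791} \approx 0.0024094$)
$- 31 \left(\left(V{\left(0 \right)} - 3\right)^{2} + L\right) = - 31 \left(\left(\left(-1\right) 0 \left(1 + 0\right) - 3\right)^{2} + \frac{26}{10791}\right) = - 31 \left(\left(\left(-1\right) 0 \cdot 1 - 3\right)^{2} + \frac{26}{10791}\right) = - 31 \left(\left(0 - 3\right)^{2} + \frac{26}{10791}\right) = - 31 \left(\left(-3\right)^{2} + \frac{26}{10791}\right) = - 31 \left(9 + \frac{26}{10791}\right) = \left(-31\right) \frac{97145}{10791} = - \frac{3011495}{10791}$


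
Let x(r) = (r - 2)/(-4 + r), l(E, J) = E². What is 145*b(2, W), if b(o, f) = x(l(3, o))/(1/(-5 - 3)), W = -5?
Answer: -1624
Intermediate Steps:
x(r) = (-2 + r)/(-4 + r)
b(o, f) = -56/5 (b(o, f) = ((-2 + 3²)/(-4 + 3²))/(1/(-5 - 3)) = ((-2 + 9)/(-4 + 9))/(1/(-8)) = (7/5)/(-⅛) = ((⅕)*7)*(-8) = (7/5)*(-8) = -56/5)
145*b(2, W) = 145*(-56/5) = -1624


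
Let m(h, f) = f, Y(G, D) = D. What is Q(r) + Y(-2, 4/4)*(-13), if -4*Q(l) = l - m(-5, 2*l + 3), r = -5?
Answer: -27/2 ≈ -13.500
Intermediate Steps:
Q(l) = ¾ + l/4 (Q(l) = -(l - (2*l + 3))/4 = -(l - (3 + 2*l))/4 = -(l + (-3 - 2*l))/4 = -(-3 - l)/4 = ¾ + l/4)
Q(r) + Y(-2, 4/4)*(-13) = (¾ + (¼)*(-5)) + (4/4)*(-13) = (¾ - 5/4) + (4*(¼))*(-13) = -½ + 1*(-13) = -½ - 13 = -27/2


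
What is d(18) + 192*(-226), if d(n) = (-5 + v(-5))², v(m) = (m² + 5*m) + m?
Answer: -43292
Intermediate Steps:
v(m) = m² + 6*m
d(n) = 100 (d(n) = (-5 - 5*(6 - 5))² = (-5 - 5*1)² = (-5 - 5)² = (-10)² = 100)
d(18) + 192*(-226) = 100 + 192*(-226) = 100 - 43392 = -43292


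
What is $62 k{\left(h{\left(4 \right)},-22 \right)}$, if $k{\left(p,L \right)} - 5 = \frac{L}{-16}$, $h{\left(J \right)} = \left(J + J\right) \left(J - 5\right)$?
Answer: $\frac{1581}{4} \approx 395.25$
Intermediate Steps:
$h{\left(J \right)} = 2 J \left(-5 + J\right)$
$k{\left(p,L \right)} = 5 - \frac{L}{16}$ ($k{\left(p,L \right)} = 5 + \frac{L}{-16} = 5 + L \left(- \frac{1}{16}\right) = 5 - \frac{L}{16}$)
$62 k{\left(h{\left(4 \right)},-22 \right)} = 62 \left(5 - - \frac{11}{8}\right) = 62 \left(5 + \frac{11}{8}\right) = 62 \cdot \frac{51}{8} = \frac{1581}{4}$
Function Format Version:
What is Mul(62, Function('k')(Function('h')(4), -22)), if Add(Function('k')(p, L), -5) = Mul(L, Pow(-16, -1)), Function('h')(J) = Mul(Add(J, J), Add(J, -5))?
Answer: Rational(1581, 4) ≈ 395.25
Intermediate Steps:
Function('h')(J) = Mul(2, J, Add(-5, J)) (Function('h')(J) = Mul(Mul(2, J), Add(-5, J)) = Mul(2, J, Add(-5, J)))
Function('k')(p, L) = Add(5, Mul(Rational(-1, 16), L)) (Function('k')(p, L) = Add(5, Mul(L, Pow(-16, -1))) = Add(5, Mul(L, Rational(-1, 16))) = Add(5, Mul(Rational(-1, 16), L)))
Mul(62, Function('k')(Function('h')(4), -22)) = Mul(62, Add(5, Mul(Rational(-1, 16), -22))) = Mul(62, Add(5, Rational(11, 8))) = Mul(62, Rational(51, 8)) = Rational(1581, 4)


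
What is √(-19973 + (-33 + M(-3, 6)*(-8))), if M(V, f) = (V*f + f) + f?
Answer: I*√19958 ≈ 141.27*I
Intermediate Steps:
M(V, f) = 2*f + V*f (M(V, f) = (f + V*f) + f = 2*f + V*f)
√(-19973 + (-33 + M(-3, 6)*(-8))) = √(-19973 + (-33 + (6*(2 - 3))*(-8))) = √(-19973 + (-33 + (6*(-1))*(-8))) = √(-19973 + (-33 - 6*(-8))) = √(-19973 + (-33 + 48)) = √(-19973 + 15) = √(-19958) = I*√19958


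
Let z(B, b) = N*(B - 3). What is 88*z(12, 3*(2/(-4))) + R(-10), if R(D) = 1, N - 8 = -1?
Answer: 5545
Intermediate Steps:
N = 7 (N = 8 - 1 = 7)
z(B, b) = -21 + 7*B (z(B, b) = 7*(B - 3) = 7*(-3 + B) = -21 + 7*B)
88*z(12, 3*(2/(-4))) + R(-10) = 88*(-21 + 7*12) + 1 = 88*(-21 + 84) + 1 = 88*63 + 1 = 5544 + 1 = 5545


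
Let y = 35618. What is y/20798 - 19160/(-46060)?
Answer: 50976369/23948897 ≈ 2.1285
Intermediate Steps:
y/20798 - 19160/(-46060) = 35618/20798 - 19160/(-46060) = 35618*(1/20798) - 19160*(-1/46060) = 17809/10399 + 958/2303 = 50976369/23948897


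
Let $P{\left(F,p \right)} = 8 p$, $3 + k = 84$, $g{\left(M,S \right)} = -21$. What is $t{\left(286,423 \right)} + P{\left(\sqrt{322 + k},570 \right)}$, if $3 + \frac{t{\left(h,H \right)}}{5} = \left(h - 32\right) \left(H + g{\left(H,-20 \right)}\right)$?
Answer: $515085$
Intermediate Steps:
$t{\left(h,H \right)} = -15 + 5 \left(-32 + h\right) \left(-21 + H\right)$ ($t{\left(h,H \right)} = -15 + 5 \left(h - 32\right) \left(H - 21\right) = -15 + 5 \left(-32 + h\right) \left(-21 + H\right)$)
$k = 81$ ($k = -3 + 84 = 81$)
$t{\left(286,423 \right)} + P{\left(\sqrt{322 + k},570 \right)} = \left(3345 - 67680 - 30030 + 5 \cdot 423 \cdot 286\right) + 8 \cdot 570 = \left(3345 - 67680 - 30030 + 604890\right) + 4560 = 510525 + 4560 = 515085$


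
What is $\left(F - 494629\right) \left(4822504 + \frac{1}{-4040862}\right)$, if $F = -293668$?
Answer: $- \frac{15361601309584294759}{4040862} \approx -3.8016 \cdot 10^{12}$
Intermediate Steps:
$\left(F - 494629\right) \left(4822504 + \frac{1}{-4040862}\right) = \left(-293668 - 494629\right) \left(4822504 + \frac{1}{-4040862}\right) = - 788297 \left(4822504 - \frac{1}{4040862}\right) = \left(-788297\right) \frac{19487073158447}{4040862} = - \frac{15361601309584294759}{4040862}$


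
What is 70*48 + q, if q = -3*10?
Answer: 3330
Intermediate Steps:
q = -30
70*48 + q = 70*48 - 30 = 3360 - 30 = 3330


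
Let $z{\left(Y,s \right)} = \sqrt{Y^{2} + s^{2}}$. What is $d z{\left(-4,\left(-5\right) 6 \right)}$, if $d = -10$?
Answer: $- 20 \sqrt{229} \approx -302.65$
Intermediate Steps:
$d z{\left(-4,\left(-5\right) 6 \right)} = - 10 \sqrt{\left(-4\right)^{2} + \left(\left(-5\right) 6\right)^{2}} = - 10 \sqrt{16 + \left(-30\right)^{2}} = - 10 \sqrt{16 + 900} = - 10 \sqrt{916} = - 10 \cdot 2 \sqrt{229} = - 20 \sqrt{229}$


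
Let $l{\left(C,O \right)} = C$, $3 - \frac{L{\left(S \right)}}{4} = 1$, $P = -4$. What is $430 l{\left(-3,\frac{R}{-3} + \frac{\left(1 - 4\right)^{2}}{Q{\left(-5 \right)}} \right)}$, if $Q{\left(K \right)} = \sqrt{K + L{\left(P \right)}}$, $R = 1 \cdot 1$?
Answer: $-1290$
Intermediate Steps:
$L{\left(S \right)} = 8$ ($L{\left(S \right)} = 12 - 4 = 8$)
$R = 1$
$Q{\left(K \right)} = \sqrt{8 + K}$ ($Q{\left(K \right)} = \sqrt{K + 8} = \sqrt{8 + K}$)
$430 l{\left(-3,\frac{R}{-3} + \frac{\left(1 - 4\right)^{2}}{Q{\left(-5 \right)}} \right)} = 430 \left(-3\right) = -1290$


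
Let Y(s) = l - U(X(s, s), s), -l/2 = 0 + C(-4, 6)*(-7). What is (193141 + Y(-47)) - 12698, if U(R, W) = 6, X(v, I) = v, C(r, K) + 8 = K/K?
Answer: 180339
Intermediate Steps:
C(r, K) = -7 (C(r, K) = -8 + K/K = -8 + 1 = -7)
l = -98 (l = -2*(0 - 7*(-7)) = -2*(0 + 49) = -2*49 = -98)
Y(s) = -104 (Y(s) = -98 - 1*6 = -98 - 6 = -104)
(193141 + Y(-47)) - 12698 = (193141 - 104) - 12698 = 193037 - 12698 = 180339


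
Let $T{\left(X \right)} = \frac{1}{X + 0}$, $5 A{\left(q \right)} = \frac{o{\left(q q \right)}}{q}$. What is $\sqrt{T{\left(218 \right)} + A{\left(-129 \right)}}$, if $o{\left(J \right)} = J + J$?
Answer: $\frac{i \sqrt{61300510}}{1090} \approx 7.183 i$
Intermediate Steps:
$o{\left(J \right)} = 2 J$
$A{\left(q \right)} = \frac{2 q}{5}$ ($A{\left(q \right)} = \frac{2 q q \frac{1}{q}}{5} = \frac{2 q^{2} \frac{1}{q}}{5} = \frac{2 q}{5}$)
$T{\left(X \right)} = \frac{1}{X}$
$\sqrt{T{\left(218 \right)} + A{\left(-129 \right)}} = \sqrt{\frac{1}{218} + \frac{2}{5} \left(-129\right)} = \sqrt{\frac{1}{218} - \frac{258}{5}} = \sqrt{- \frac{56239}{1090}} = \frac{i \sqrt{61300510}}{1090}$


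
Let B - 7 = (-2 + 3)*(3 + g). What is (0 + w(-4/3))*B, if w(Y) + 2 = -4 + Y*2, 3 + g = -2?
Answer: -130/3 ≈ -43.333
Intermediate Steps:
g = -5 (g = -3 - 2 = -5)
w(Y) = -6 + 2*Y (w(Y) = -2 + (-4 + Y*2) = -2 + (-4 + 2*Y) = -6 + 2*Y)
B = 5 (B = 7 + (-2 + 3)*(3 - 5) = 7 + 1*(-2) = 7 - 2 = 5)
(0 + w(-4/3))*B = (0 + (-6 + 2*(-4/3)))*5 = (0 + (-6 - 8/3))*5 = (0 - 26/3)*5 = -26/3*5 = -130/3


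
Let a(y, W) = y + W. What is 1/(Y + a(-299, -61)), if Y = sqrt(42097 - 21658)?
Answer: -40/12129 - sqrt(2271)/36387 ≈ -0.0046076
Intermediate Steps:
a(y, W) = W + y
Y = 3*sqrt(2271) (Y = sqrt(20439) = 3*sqrt(2271) ≈ 142.97)
1/(Y + a(-299, -61)) = 1/(3*sqrt(2271) + (-61 - 299)) = 1/(3*sqrt(2271) - 360) = 1/(-360 + 3*sqrt(2271))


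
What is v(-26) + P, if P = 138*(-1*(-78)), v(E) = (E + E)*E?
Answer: 12116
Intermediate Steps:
v(E) = 2*E² (v(E) = (2*E)*E = 2*E²)
P = 10764 (P = 138*78 = 10764)
v(-26) + P = 2*(-26)² + 10764 = 2*676 + 10764 = 1352 + 10764 = 12116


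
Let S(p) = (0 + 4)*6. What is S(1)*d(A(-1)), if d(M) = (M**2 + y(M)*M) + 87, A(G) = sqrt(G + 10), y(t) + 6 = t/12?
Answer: 1890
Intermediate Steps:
y(t) = -6 + t/12
S(p) = 24 (S(p) = 4*6 = 24)
A(G) = sqrt(10 + G)
d(M) = 87 + M**2 + M*(-6 + M/12) (d(M) = (M**2 + (-6 + M/12)*M) + 87 = (M**2 + M*(-6 + M/12)) + 87 = 87 + M**2 + M*(-6 + M/12))
S(1)*d(A(-1)) = 24*(87 - 6*sqrt(10 - 1) + 13*(sqrt(10 - 1))**2/12) = 24*(87 - 6*sqrt(9) + 13*(sqrt(9))**2/12) = 24*(87 - 6*3 + (13/12)*3**2) = 24*(87 - 18 + (13/12)*9) = 24*(87 - 18 + 39/4) = 24*(315/4) = 1890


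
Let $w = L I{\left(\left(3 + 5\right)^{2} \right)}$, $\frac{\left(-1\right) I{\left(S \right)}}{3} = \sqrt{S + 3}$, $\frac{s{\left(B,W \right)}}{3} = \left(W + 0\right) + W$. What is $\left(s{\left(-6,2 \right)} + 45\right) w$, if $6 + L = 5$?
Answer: $171 \sqrt{67} \approx 1399.7$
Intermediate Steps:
$L = -1$ ($L = -6 + 5 = -1$)
$s{\left(B,W \right)} = 6 W$ ($s{\left(B,W \right)} = 3 \left(\left(W + 0\right) + W\right) = 3 \left(W + W\right) = 3 \cdot 2 W = 6 W$)
$I{\left(S \right)} = - 3 \sqrt{3 + S}$ ($I{\left(S \right)} = - 3 \sqrt{S + 3} = - 3 \sqrt{3 + S}$)
$w = 3 \sqrt{67}$ ($w = - \left(-3\right) \sqrt{3 + \left(3 + 5\right)^{2}} = - \left(-3\right) \sqrt{3 + 8^{2}} = - \left(-3\right) \sqrt{3 + 64} = - \left(-3\right) \sqrt{67} = 3 \sqrt{67} \approx 24.556$)
$\left(s{\left(-6,2 \right)} + 45\right) w = \left(6 \cdot 2 + 45\right) 3 \sqrt{67} = \left(12 + 45\right) 3 \sqrt{67} = 57 \cdot 3 \sqrt{67} = 171 \sqrt{67}$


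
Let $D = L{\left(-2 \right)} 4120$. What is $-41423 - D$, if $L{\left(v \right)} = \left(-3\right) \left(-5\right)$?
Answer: $-103223$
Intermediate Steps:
$L{\left(v \right)} = 15$
$D = 61800$ ($D = 15 \cdot 4120 = 61800$)
$-41423 - D = -41423 - 61800 = -103223$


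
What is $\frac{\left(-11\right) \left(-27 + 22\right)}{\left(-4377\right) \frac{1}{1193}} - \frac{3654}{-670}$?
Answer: $- \frac{13984246}{1466295} \approx -9.5371$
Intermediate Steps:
$\frac{\left(-11\right) \left(-27 + 22\right)}{\left(-4377\right) \frac{1}{1193}} - \frac{3654}{-670} = \frac{\left(-11\right) \left(-5\right)}{\left(-4377\right) \frac{1}{1193}} - - \frac{1827}{335} = \frac{55}{- \frac{4377}{1193}} + \frac{1827}{335} = 55 \left(- \frac{1193}{4377}\right) + \frac{1827}{335} = - \frac{65615}{4377} + \frac{1827}{335} = - \frac{13984246}{1466295}$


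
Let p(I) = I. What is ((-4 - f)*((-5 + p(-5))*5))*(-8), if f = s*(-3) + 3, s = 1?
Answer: -1600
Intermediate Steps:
f = 0 (f = 1*(-3) + 3 = -3 + 3 = 0)
((-4 - f)*((-5 + p(-5))*5))*(-8) = ((-4 - 1*0)*((-5 - 5)*5))*(-8) = ((-4 + 0)*(-10*5))*(-8) = -4*(-50)*(-8) = 200*(-8) = -1600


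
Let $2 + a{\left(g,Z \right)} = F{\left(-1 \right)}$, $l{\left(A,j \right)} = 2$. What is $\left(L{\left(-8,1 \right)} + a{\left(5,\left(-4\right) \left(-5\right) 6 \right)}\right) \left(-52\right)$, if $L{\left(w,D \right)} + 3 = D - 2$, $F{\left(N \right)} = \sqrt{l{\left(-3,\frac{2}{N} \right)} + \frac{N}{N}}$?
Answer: $312 - 52 \sqrt{3} \approx 221.93$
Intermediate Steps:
$F{\left(N \right)} = \sqrt{3}$ ($F{\left(N \right)} = \sqrt{2 + \frac{N}{N}} = \sqrt{2 + 1} = \sqrt{3}$)
$a{\left(g,Z \right)} = -2 + \sqrt{3}$
$L{\left(w,D \right)} = -5 + D$ ($L{\left(w,D \right)} = -3 + \left(D - 2\right) = -3 + \left(-2 + D\right) = -5 + D$)
$\left(L{\left(-8,1 \right)} + a{\left(5,\left(-4\right) \left(-5\right) 6 \right)}\right) \left(-52\right) = \left(\left(-5 + 1\right) - \left(2 - \sqrt{3}\right)\right) \left(-52\right) = \left(-4 - \left(2 - \sqrt{3}\right)\right) \left(-52\right) = \left(-6 + \sqrt{3}\right) \left(-52\right) = 312 - 52 \sqrt{3}$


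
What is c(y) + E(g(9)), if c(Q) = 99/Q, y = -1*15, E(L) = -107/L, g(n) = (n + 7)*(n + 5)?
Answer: -7927/1120 ≈ -7.0777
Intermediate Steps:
g(n) = (5 + n)*(7 + n) (g(n) = (7 + n)*(5 + n) = (5 + n)*(7 + n))
y = -15
c(y) + E(g(9)) = 99/(-15) - 107/(35 + 9**2 + 12*9) = 99*(-1/15) - 107/(35 + 81 + 108) = -33/5 - 107/224 = -7927/1120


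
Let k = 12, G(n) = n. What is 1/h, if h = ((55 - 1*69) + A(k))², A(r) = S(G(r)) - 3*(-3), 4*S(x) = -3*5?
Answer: 16/1225 ≈ 0.013061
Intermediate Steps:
S(x) = -15/4 (S(x) = (-3*5)/4 = (¼)*(-15) = -15/4)
A(r) = 21/4 (A(r) = -15/4 - 3*(-3) = -15/4 + 9 = 21/4)
h = 1225/16 (h = ((55 - 1*69) + 21/4)² = ((55 - 69) + 21/4)² = (-14 + 21/4)² = (-35/4)² = 1225/16 ≈ 76.563)
1/h = 1/(1225/16) = 16/1225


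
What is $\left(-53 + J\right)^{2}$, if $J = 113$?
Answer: $3600$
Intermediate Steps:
$\left(-53 + J\right)^{2} = \left(-53 + 113\right)^{2} = 60^{2} = 3600$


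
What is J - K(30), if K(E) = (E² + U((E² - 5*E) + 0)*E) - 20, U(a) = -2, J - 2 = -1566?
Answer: -2384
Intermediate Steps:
J = -1564 (J = 2 - 1566 = -1564)
K(E) = -20 + E² - 2*E (K(E) = (E² - 2*E) - 20 = -20 + E² - 2*E)
J - K(30) = -1564 - (-20 + 30² - 2*30) = -1564 - (-20 + 900 - 60) = -1564 - 1*820 = -1564 - 820 = -2384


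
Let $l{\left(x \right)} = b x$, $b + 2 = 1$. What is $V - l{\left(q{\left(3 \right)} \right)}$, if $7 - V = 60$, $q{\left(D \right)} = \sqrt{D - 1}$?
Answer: $-53 + \sqrt{2} \approx -51.586$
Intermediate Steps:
$q{\left(D \right)} = \sqrt{-1 + D}$
$b = -1$ ($b = -2 + 1 = -1$)
$l{\left(x \right)} = - x$
$V = -53$ ($V = 7 - 60 = -53$)
$V - l{\left(q{\left(3 \right)} \right)} = -53 - - \sqrt{-1 + 3} = -53 - - \sqrt{2} = -53 + \sqrt{2}$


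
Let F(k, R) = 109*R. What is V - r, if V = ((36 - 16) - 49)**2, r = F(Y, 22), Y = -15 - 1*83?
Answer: -1557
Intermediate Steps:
Y = -98 (Y = -15 - 83 = -98)
r = 2398 (r = 109*22 = 2398)
V = 841 (V = (20 - 49)**2 = (-29)**2 = 841)
V - r = 841 - 1*2398 = 841 - 2398 = -1557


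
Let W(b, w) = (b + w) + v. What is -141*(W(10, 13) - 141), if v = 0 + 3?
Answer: 16215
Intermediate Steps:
v = 3
W(b, w) = 3 + b + w (W(b, w) = (b + w) + 3 = 3 + b + w)
-141*(W(10, 13) - 141) = -141*((3 + 10 + 13) - 141) = -141*(26 - 141) = -141*(-115) = 16215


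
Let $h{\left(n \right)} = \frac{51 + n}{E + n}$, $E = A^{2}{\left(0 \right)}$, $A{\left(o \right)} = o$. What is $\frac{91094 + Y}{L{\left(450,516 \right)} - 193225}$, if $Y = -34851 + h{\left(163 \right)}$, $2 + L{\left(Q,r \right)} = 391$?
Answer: $- \frac{1309689}{4490324} \approx -0.29167$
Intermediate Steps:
$L{\left(Q,r \right)} = 389$ ($L{\left(Q,r \right)} = -2 + 391 = 389$)
$E = 0$ ($E = 0^{2} = 0$)
$h{\left(n \right)} = \frac{51 + n}{n}$ ($h{\left(n \right)} = \frac{51 + n}{0 + n} = \frac{51 + n}{n}$)
$Y = - \frac{5680499}{163}$ ($Y = -34851 + \frac{51 + 163}{163} = -34851 + \frac{1}{163} \cdot 214 = -34851 + \frac{214}{163} = - \frac{5680499}{163} \approx -34850.0$)
$\frac{91094 + Y}{L{\left(450,516 \right)} - 193225} = \frac{91094 - \frac{5680499}{163}}{389 - 193225} = \frac{9167823}{163 \left(-192836\right)} = \frac{9167823}{163} \left(- \frac{1}{192836}\right) = - \frac{1309689}{4490324}$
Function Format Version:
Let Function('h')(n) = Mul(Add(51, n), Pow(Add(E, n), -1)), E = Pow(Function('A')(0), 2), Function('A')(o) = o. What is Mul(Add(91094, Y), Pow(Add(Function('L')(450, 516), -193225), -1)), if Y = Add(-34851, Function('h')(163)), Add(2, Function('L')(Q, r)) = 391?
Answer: Rational(-1309689, 4490324) ≈ -0.29167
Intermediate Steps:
Function('L')(Q, r) = 389 (Function('L')(Q, r) = Add(-2, 391) = 389)
E = 0 (E = Pow(0, 2) = 0)
Function('h')(n) = Mul(Pow(n, -1), Add(51, n)) (Function('h')(n) = Mul(Add(51, n), Pow(Add(0, n), -1)) = Mul(Add(51, n), Pow(n, -1)) = Mul(Pow(n, -1), Add(51, n)))
Y = Rational(-5680499, 163) (Y = Add(-34851, Mul(Pow(163, -1), Add(51, 163))) = Add(-34851, Mul(Rational(1, 163), 214)) = Add(-34851, Rational(214, 163)) = Rational(-5680499, 163) ≈ -34850.)
Mul(Add(91094, Y), Pow(Add(Function('L')(450, 516), -193225), -1)) = Mul(Add(91094, Rational(-5680499, 163)), Pow(Add(389, -193225), -1)) = Mul(Rational(9167823, 163), Pow(-192836, -1)) = Mul(Rational(9167823, 163), Rational(-1, 192836)) = Rational(-1309689, 4490324)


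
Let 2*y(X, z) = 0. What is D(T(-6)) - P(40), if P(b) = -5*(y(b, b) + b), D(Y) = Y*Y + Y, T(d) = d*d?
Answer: 1532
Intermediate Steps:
y(X, z) = 0 (y(X, z) = (½)*0 = 0)
T(d) = d²
D(Y) = Y + Y² (D(Y) = Y² + Y = Y + Y²)
P(b) = -5*b (P(b) = -5*(0 + b) = -5*b)
D(T(-6)) - P(40) = (-6)²*(1 + (-6)²) - (-5)*40 = 36*(1 + 36) - 1*(-200) = 36*37 + 200 = 1332 + 200 = 1532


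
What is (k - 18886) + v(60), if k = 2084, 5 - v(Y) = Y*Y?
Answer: -20397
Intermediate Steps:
v(Y) = 5 - Y² (v(Y) = 5 - Y*Y = 5 - Y²)
(k - 18886) + v(60) = (2084 - 18886) + (5 - 1*60²) = -16802 + (5 - 1*3600) = -16802 + (5 - 3600) = -16802 - 3595 = -20397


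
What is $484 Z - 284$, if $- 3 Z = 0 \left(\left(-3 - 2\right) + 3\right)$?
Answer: $-284$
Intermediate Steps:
$Z = 0$ ($Z = - \frac{0 \left(\left(-3 - 2\right) + 3\right)}{3} = - \frac{0 \left(-5 + 3\right)}{3} = - \frac{0 \left(-2\right)}{3} = \left(- \frac{1}{3}\right) 0 = 0$)
$484 Z - 284 = 484 \cdot 0 - 284 = 0 - 284 = -284$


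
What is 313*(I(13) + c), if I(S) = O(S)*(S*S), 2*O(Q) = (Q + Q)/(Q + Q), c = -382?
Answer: -186235/2 ≈ -93118.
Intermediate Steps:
O(Q) = 1/2 (O(Q) = ((Q + Q)/(Q + Q))/2 = ((2*Q)/((2*Q)))/2 = ((2*Q)*(1/(2*Q)))/2 = (1/2)*1 = 1/2)
I(S) = S**2/2 (I(S) = (S*S)/2 = S**2/2)
313*(I(13) + c) = 313*((1/2)*13**2 - 382) = 313*((1/2)*169 - 382) = 313*(169/2 - 382) = 313*(-595/2) = -186235/2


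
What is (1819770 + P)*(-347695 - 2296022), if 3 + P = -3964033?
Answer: 5668832476722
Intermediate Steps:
P = -3964036 (P = -3 - 3964033 = -3964036)
(1819770 + P)*(-347695 - 2296022) = (1819770 - 3964036)*(-347695 - 2296022) = -2144266*(-2643717) = 5668832476722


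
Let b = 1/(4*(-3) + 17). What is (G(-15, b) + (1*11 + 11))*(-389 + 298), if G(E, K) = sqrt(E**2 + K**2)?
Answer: -2002 - 91*sqrt(5626)/5 ≈ -3367.1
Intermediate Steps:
b = 1/5 (b = 1/(-12 + 17) = 1/5 ≈ 0.20000)
(G(-15, b) + (1*11 + 11))*(-389 + 298) = (sqrt((-15)**2 + (1/5)**2) + (1*11 + 11))*(-389 + 298) = (sqrt(225 + 1/25) + (11 + 11))*(-91) = (sqrt(5626/25) + 22)*(-91) = (sqrt(5626)/5 + 22)*(-91) = (22 + sqrt(5626)/5)*(-91) = -2002 - 91*sqrt(5626)/5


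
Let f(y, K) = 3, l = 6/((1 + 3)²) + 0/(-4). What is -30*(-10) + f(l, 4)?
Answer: 303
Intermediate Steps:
l = 3/8 (l = 6/(4²) + 0*(-¼) = 6/16 + 0 = 6*(1/16) + 0 = 3/8 + 0 = 3/8 ≈ 0.37500)
-30*(-10) + f(l, 4) = -30*(-10) + 3 = 300 + 3 = 303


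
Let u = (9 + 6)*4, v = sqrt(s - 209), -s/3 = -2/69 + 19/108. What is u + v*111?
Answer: 60 + 3737*I*sqrt(391)/46 ≈ 60.0 + 1606.4*I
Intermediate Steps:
s = -365/828 (s = -3*(-2/69 + 19/108) = -3*365/2484 = -365/828 ≈ -0.44082)
v = 101*I*sqrt(391)/138 (v = sqrt(-365/828 - 209) = sqrt(-173417/828) = 101*I*sqrt(391)/138 ≈ 14.472*I)
u = 60 (u = 15*4 = 60)
u + v*111 = 60 + (101*I*sqrt(391)/138)*111 = 60 + 3737*I*sqrt(391)/46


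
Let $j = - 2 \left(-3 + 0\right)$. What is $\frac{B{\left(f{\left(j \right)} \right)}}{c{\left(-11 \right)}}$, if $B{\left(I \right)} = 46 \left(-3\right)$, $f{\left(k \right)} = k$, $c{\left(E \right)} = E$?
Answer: $\frac{138}{11} \approx 12.545$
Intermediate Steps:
$j = 6$ ($j = \left(-2\right) \left(-3\right) = 6$)
$B{\left(I \right)} = -138$
$\frac{B{\left(f{\left(j \right)} \right)}}{c{\left(-11 \right)}} = - \frac{138}{-11} = \left(-138\right) \left(- \frac{1}{11}\right) = \frac{138}{11}$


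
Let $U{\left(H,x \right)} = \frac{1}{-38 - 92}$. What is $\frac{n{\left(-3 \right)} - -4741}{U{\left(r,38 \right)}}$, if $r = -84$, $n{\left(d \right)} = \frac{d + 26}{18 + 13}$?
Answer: $- \frac{19109220}{31} \approx -6.1643 \cdot 10^{5}$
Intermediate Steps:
$n{\left(d \right)} = \frac{26}{31} + \frac{d}{31}$ ($n{\left(d \right)} = \frac{26 + d}{31} = \left(26 + d\right) \frac{1}{31} = \frac{26}{31} + \frac{d}{31}$)
$U{\left(H,x \right)} = - \frac{1}{130}$ ($U{\left(H,x \right)} = \frac{1}{-130} = - \frac{1}{130}$)
$\frac{n{\left(-3 \right)} - -4741}{U{\left(r,38 \right)}} = \frac{\left(\frac{26}{31} + \frac{1}{31} \left(-3\right)\right) - -4741}{- \frac{1}{130}} = \left(\left(\frac{26}{31} - \frac{3}{31}\right) + 4741\right) \left(-130\right) = \left(\frac{23}{31} + 4741\right) \left(-130\right) = \frac{146994}{31} \left(-130\right) = - \frac{19109220}{31}$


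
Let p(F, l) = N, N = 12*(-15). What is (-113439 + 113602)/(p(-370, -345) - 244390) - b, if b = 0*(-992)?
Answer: -163/244570 ≈ -0.00066648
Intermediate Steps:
N = -180
p(F, l) = -180
b = 0
(-113439 + 113602)/(p(-370, -345) - 244390) - b = (-113439 + 113602)/(-180 - 244390) - 1*0 = 163/(-244570) + 0 = 163*(-1/244570) + 0 = -163/244570 + 0 = -163/244570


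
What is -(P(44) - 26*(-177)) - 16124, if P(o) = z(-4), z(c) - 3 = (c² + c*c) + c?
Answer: -20757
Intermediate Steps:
z(c) = 3 + c + 2*c² (z(c) = 3 + ((c² + c*c) + c) = 3 + ((c² + c²) + c) = 3 + (2*c² + c) = 3 + (c + 2*c²) = 3 + c + 2*c²)
P(o) = 31 (P(o) = 3 - 4 + 2*(-4)² = 3 - 4 + 2*16 = 3 - 4 + 32 = 31)
-(P(44) - 26*(-177)) - 16124 = -(31 - 26*(-177)) - 16124 = -(31 - 1*(-4602)) - 16124 = -(31 + 4602) - 16124 = -1*4633 - 16124 = -4633 - 16124 = -20757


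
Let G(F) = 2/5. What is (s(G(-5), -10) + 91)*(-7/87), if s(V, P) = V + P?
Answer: -2849/435 ≈ -6.5494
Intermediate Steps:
G(F) = ⅖ (G(F) = 2*(⅕) = ⅖)
s(V, P) = P + V
(s(G(-5), -10) + 91)*(-7/87) = ((-10 + ⅖) + 91)*(-7/87) = (-48/5 + 91)*(-7*1/87) = (407/5)*(-7/87) = -2849/435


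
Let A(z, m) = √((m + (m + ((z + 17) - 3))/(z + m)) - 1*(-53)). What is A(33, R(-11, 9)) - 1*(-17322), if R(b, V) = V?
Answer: 17322 + √570/3 ≈ 17330.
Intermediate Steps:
A(z, m) = √(53 + m + (14 + m + z)/(m + z)) (A(z, m) = √((m + (m + ((17 + z) - 3))/(m + z)) + 53) = √((m + (m + (14 + z))/(m + z)) + 53) = √((m + (14 + m + z)/(m + z)) + 53) = √(53 + m + (14 + m + z)/(m + z)))
A(33, R(-11, 9)) - 1*(-17322) = √((14 + 9 + 33 + (53 + 9)*(9 + 33))/(9 + 33)) - 1*(-17322) = √((14 + 9 + 33 + 62*42)/42) + 17322 = √((14 + 9 + 33 + 2604)/42) + 17322 = √((1/42)*2660) + 17322 = √(190/3) + 17322 = √570/3 + 17322 = 17322 + √570/3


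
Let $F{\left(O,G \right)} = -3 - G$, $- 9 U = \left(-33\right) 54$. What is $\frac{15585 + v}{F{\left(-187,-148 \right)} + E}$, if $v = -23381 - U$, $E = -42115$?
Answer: $\frac{3997}{20985} \approx 0.19047$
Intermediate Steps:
$U = 198$ ($U = - \frac{\left(-33\right) 54}{9} = \left(- \frac{1}{9}\right) \left(-1782\right) = 198$)
$v = -23579$ ($v = -23381 - 198 = -23579$)
$\frac{15585 + v}{F{\left(-187,-148 \right)} + E} = \frac{15585 - 23579}{\left(-3 - -148\right) - 42115} = - \frac{7994}{\left(-3 + 148\right) - 42115} = - \frac{7994}{145 - 42115} = - \frac{7994}{-41970} = \left(-7994\right) \left(- \frac{1}{41970}\right) = \frac{3997}{20985}$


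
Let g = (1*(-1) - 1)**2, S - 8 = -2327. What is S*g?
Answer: -9276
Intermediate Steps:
S = -2319 (S = 8 - 2327 = -2319)
g = 4 (g = (-1 - 1)**2 = (-2)**2 = 4)
S*g = -2319*4 = -9276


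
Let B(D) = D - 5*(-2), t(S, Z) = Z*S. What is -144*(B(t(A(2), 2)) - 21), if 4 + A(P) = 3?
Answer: 1872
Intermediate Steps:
A(P) = -1 (A(P) = -4 + 3 = -1)
t(S, Z) = S*Z
B(D) = 10 + D (B(D) = D - 1*(-10) = D + 10 = 10 + D)
-144*(B(t(A(2), 2)) - 21) = -144*((10 - 1*2) - 21) = -144*((10 - 2) - 21) = -144*(8 - 21) = -144*(-13) = 1872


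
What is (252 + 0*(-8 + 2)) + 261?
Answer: 513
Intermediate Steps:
(252 + 0*(-8 + 2)) + 261 = (252 + 0*(-6)) + 261 = (252 + 0) + 261 = 252 + 261 = 513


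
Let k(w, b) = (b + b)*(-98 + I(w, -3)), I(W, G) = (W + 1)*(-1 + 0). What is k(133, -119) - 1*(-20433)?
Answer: 75649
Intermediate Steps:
I(W, G) = -1 - W (I(W, G) = (1 + W)*(-1) = -1 - W)
k(w, b) = 2*b*(-99 - w) (k(w, b) = (b + b)*(-98 + (-1 - w)) = (2*b)*(-99 - w) = 2*b*(-99 - w))
k(133, -119) - 1*(-20433) = -2*(-119)*(99 + 133) - 1*(-20433) = -2*(-119)*232 + 20433 = 55216 + 20433 = 75649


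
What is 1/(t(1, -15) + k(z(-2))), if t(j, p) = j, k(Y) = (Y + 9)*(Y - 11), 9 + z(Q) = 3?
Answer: -1/50 ≈ -0.020000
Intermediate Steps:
z(Q) = -6 (z(Q) = -9 + 3 = -6)
k(Y) = (-11 + Y)*(9 + Y) (k(Y) = (9 + Y)*(-11 + Y) = (-11 + Y)*(9 + Y))
1/(t(1, -15) + k(z(-2))) = 1/(1 + (-99 + (-6)**2 - 2*(-6))) = 1/(1 + (-99 + 36 + 12)) = 1/(1 - 51) = 1/(-50) = -1/50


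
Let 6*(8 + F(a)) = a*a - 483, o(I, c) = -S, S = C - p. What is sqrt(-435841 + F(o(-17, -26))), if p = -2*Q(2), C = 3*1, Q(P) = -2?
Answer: 2*I*sqrt(980841)/3 ≈ 660.25*I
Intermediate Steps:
C = 3
p = 4 (p = -2*(-2) = 4)
S = -1 (S = 3 - 1*4 = 3 - 4 = -1)
o(I, c) = 1 (o(I, c) = -1*(-1) = 1)
F(a) = -177/2 + a**2/6 (F(a) = -8 + (a*a - 483)/6 = -8 + (a**2 - 483)/6 = -8 + (-483 + a**2)/6 = -8 + (-161/2 + a**2/6) = -177/2 + a**2/6)
sqrt(-435841 + F(o(-17, -26))) = sqrt(-435841 + (-177/2 + (1/6)*1**2)) = sqrt(-435841 + (-177/2 + (1/6)*1)) = sqrt(-435841 + (-177/2 + 1/6)) = sqrt(-435841 - 265/3) = sqrt(-1307788/3) = 2*I*sqrt(980841)/3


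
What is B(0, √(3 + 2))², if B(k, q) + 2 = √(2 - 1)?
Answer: 1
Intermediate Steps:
B(k, q) = -1 (B(k, q) = -2 + √(2 - 1) = -2 + √1 = -2 + 1 = -1)
B(0, √(3 + 2))² = (-1)² = 1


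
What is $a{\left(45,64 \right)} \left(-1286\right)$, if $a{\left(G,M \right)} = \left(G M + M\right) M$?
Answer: $-242302976$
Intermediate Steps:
$a{\left(G,M \right)} = M \left(M + G M\right)$ ($a{\left(G,M \right)} = \left(M + G M\right) M = M \left(M + G M\right)$)
$a{\left(45,64 \right)} \left(-1286\right) = 64^{2} \left(1 + 45\right) \left(-1286\right) = 4096 \cdot 46 \left(-1286\right) = 188416 \left(-1286\right) = -242302976$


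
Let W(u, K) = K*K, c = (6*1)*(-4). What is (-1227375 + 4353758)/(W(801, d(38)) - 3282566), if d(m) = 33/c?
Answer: -200088512/210084103 ≈ -0.95242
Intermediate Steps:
c = -24 (c = 6*(-4) = -24)
d(m) = -11/8 (d(m) = 33/(-24) = 33*(-1/24) = -11/8)
W(u, K) = K²
(-1227375 + 4353758)/(W(801, d(38)) - 3282566) = (-1227375 + 4353758)/((-11/8)² - 3282566) = 3126383/(121/64 - 3282566) = 3126383/(-210084103/64) = 3126383*(-64/210084103) = -200088512/210084103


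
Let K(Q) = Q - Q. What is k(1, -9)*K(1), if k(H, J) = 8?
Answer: 0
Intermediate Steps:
K(Q) = 0
k(1, -9)*K(1) = 8*0 = 0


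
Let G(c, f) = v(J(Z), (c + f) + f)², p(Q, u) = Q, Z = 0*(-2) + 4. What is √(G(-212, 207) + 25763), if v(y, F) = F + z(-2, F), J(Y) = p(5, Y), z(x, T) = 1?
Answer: 2*√16743 ≈ 258.79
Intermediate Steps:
Z = 4 (Z = 0 + 4 = 4)
J(Y) = 5
v(y, F) = 1 + F (v(y, F) = F + 1 = 1 + F)
G(c, f) = (1 + c + 2*f)² (G(c, f) = (1 + ((c + f) + f))² = (1 + (c + 2*f))² = (1 + c + 2*f)²)
√(G(-212, 207) + 25763) = √((1 - 212 + 2*207)² + 25763) = √((1 - 212 + 414)² + 25763) = √(203² + 25763) = √(41209 + 25763) = √66972 = 2*√16743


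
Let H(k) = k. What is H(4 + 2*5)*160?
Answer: 2240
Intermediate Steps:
H(4 + 2*5)*160 = (4 + 2*5)*160 = (4 + 10)*160 = 14*160 = 2240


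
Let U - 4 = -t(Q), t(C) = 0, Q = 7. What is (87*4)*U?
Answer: 1392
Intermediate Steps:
U = 4 (U = 4 - 1*0 = 4 + 0 = 4)
(87*4)*U = (87*4)*4 = 348*4 = 1392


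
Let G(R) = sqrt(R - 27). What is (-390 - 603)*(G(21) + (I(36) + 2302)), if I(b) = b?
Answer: -2321634 - 993*I*sqrt(6) ≈ -2.3216e+6 - 2432.3*I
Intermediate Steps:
G(R) = sqrt(-27 + R)
(-390 - 603)*(G(21) + (I(36) + 2302)) = (-390 - 603)*(sqrt(-27 + 21) + (36 + 2302)) = -993*(sqrt(-6) + 2338) = -993*(I*sqrt(6) + 2338) = -993*(2338 + I*sqrt(6)) = -2321634 - 993*I*sqrt(6)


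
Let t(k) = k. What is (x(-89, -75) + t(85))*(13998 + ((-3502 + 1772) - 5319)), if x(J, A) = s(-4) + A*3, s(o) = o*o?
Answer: -861676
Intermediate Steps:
s(o) = o²
x(J, A) = 16 + 3*A (x(J, A) = (-4)² + A*3 = 16 + 3*A)
(x(-89, -75) + t(85))*(13998 + ((-3502 + 1772) - 5319)) = ((16 + 3*(-75)) + 85)*(13998 + ((-3502 + 1772) - 5319)) = ((16 - 225) + 85)*(13998 + (-1730 - 5319)) = (-209 + 85)*(13998 - 7049) = -124*6949 = -861676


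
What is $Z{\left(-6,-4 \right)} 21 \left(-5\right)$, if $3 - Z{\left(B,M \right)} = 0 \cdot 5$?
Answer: $-315$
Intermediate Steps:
$Z{\left(B,M \right)} = 3$ ($Z{\left(B,M \right)} = 3 - 0 \cdot 5 = 3 - 0 = 3 + 0 = 3$)
$Z{\left(-6,-4 \right)} 21 \left(-5\right) = 3 \cdot 21 \left(-5\right) = 63 \left(-5\right) = -315$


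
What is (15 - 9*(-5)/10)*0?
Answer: 0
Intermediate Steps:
(15 - 9*(-5)/10)*0 = (15 + 45*(⅒))*0 = (15 + 9/2)*0 = (39/2)*0 = 0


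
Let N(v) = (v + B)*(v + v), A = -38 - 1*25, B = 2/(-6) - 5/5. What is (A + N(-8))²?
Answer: 67081/9 ≈ 7453.4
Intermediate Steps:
B = -4/3 (B = 2*(-⅙) - 5*⅕ = -⅓ - 1 = -4/3 ≈ -1.3333)
A = -63 (A = -38 - 25 = -63)
N(v) = 2*v*(-4/3 + v) (N(v) = (v - 4/3)*(v + v) = (-4/3 + v)*(2*v) = 2*v*(-4/3 + v))
(A + N(-8))² = (-63 + (⅔)*(-8)*(-4 + 3*(-8)))² = (-63 + (⅔)*(-8)*(-4 - 24))² = (-63 + (⅔)*(-8)*(-28))² = (-63 + 448/3)² = (259/3)² = 67081/9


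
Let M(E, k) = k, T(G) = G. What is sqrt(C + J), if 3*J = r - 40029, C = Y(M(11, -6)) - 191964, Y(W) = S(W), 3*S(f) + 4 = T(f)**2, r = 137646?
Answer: I*sqrt(1434729)/3 ≈ 399.27*I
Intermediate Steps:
S(f) = -4/3 + f**2/3
Y(W) = -4/3 + W**2/3
C = -575860/3 (C = (-4/3 + (1/3)*(-6)**2) - 191964 = (-4/3 + (1/3)*36) - 191964 = (-4/3 + 12) - 191964 = 32/3 - 191964 = -575860/3 ≈ -1.9195e+5)
J = 32539 (J = (137646 - 40029)/3 = (1/3)*97617 = 32539)
sqrt(C + J) = sqrt(-575860/3 + 32539) = sqrt(-478243/3) = I*sqrt(1434729)/3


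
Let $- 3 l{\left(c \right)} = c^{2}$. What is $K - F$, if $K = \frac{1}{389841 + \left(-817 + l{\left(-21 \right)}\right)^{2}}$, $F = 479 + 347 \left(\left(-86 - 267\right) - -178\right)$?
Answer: $\frac{79472727703}{1319137} \approx 60246.0$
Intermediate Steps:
$l{\left(c \right)} = - \frac{c^{2}}{3}$
$F = -60246$ ($F = 479 + 347 \left(\left(-86 - 267\right) + 178\right) = 479 + 347 \left(-353 + 178\right) = 479 + 347 \left(-175\right) = 479 - 60725 = -60246$)
$K = \frac{1}{1319137}$ ($K = \frac{1}{389841 + \left(-817 - \frac{\left(-21\right)^{2}}{3}\right)^{2}} = \frac{1}{389841 + \left(-817 - 147\right)^{2}} = \frac{1}{389841 + \left(-964\right)^{2}} = \frac{1}{389841 + 929296} = \frac{1}{1319137} \approx 7.5807 \cdot 10^{-7}$)
$K - F = \frac{1}{1319137} - -60246 = \frac{1}{1319137} + 60246 = \frac{79472727703}{1319137}$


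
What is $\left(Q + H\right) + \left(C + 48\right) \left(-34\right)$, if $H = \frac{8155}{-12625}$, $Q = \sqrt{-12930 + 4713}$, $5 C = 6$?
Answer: $- \frac{4225451}{2525} + 3 i \sqrt{913} \approx -1673.4 + 90.648 i$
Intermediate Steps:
$C = \frac{6}{5}$ ($C = \frac{1}{5} \cdot 6 = \frac{6}{5} \approx 1.2$)
$Q = 3 i \sqrt{913}$ ($Q = \sqrt{-8217} = 3 i \sqrt{913} \approx 90.648 i$)
$H = - \frac{1631}{2525}$ ($H = 8155 \left(- \frac{1}{12625}\right) = - \frac{1631}{2525} \approx -0.64594$)
$\left(Q + H\right) + \left(C + 48\right) \left(-34\right) = \left(3 i \sqrt{913} - \frac{1631}{2525}\right) + \left(\frac{6}{5} + 48\right) \left(-34\right) = \left(- \frac{1631}{2525} + 3 i \sqrt{913}\right) + \frac{246}{5} \left(-34\right) = \left(- \frac{1631}{2525} + 3 i \sqrt{913}\right) - \frac{8364}{5} = - \frac{4225451}{2525} + 3 i \sqrt{913}$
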